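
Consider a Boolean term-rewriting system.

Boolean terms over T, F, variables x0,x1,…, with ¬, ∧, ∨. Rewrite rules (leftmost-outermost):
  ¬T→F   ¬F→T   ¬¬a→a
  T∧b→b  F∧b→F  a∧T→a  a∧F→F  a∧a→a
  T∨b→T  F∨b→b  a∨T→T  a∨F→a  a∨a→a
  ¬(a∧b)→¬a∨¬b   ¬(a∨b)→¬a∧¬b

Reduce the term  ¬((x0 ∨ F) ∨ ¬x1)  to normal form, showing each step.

Answer: normal form = ¬x0 ∧ x1  (in 5 steps)

Working:
  start: ¬((x0 ∨ F) ∨ ¬x1)
  step 1: ¬(x0 ∨ F) ∧ ¬¬x1
  step 2: (¬x0 ∧ ¬F) ∧ ¬¬x1
  step 3: (¬x0 ∧ T) ∧ ¬¬x1
  step 4: ¬x0 ∧ ¬¬x1
  step 5: ¬x0 ∧ x1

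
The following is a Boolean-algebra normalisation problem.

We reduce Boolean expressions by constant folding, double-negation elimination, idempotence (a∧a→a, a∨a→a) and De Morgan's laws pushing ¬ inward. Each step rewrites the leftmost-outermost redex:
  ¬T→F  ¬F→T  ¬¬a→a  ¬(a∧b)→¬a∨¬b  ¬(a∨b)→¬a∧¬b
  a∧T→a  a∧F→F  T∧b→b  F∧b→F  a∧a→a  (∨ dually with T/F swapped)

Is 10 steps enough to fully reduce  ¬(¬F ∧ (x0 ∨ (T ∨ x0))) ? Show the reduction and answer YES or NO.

  start: ¬(¬F ∧ (x0 ∨ (T ∨ x0)))
  [1] ¬¬F ∨ ¬(x0 ∨ (T ∨ x0))
  [2] F ∨ ¬(x0 ∨ (T ∨ x0))
  [3] ¬(x0 ∨ (T ∨ x0))
  [4] ¬x0 ∧ ¬(T ∨ x0)
  [5] ¬x0 ∧ (¬T ∧ ¬x0)
  [6] ¬x0 ∧ (F ∧ ¬x0)
  [7] ¬x0 ∧ F
  [8] F

Answer: YES — reaches normal form F in 8 ≤ 10 steps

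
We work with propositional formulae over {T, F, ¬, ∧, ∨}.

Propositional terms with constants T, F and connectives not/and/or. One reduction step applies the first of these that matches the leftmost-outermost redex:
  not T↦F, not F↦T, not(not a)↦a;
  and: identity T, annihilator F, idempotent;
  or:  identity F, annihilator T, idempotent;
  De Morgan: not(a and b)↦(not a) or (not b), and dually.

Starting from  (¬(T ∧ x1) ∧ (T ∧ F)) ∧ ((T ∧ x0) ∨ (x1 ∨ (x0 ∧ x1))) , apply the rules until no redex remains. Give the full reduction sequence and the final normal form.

  start: (¬(T ∧ x1) ∧ (T ∧ F)) ∧ ((T ∧ x0) ∨ (x1 ∨ (x0 ∧ x1)))
  step 1: ((¬T ∨ ¬x1) ∧ (T ∧ F)) ∧ ((T ∧ x0) ∨ (x1 ∨ (x0 ∧ x1)))
  step 2: ((F ∨ ¬x1) ∧ (T ∧ F)) ∧ ((T ∧ x0) ∨ (x1 ∨ (x0 ∧ x1)))
  step 3: (¬x1 ∧ (T ∧ F)) ∧ ((T ∧ x0) ∨ (x1 ∨ (x0 ∧ x1)))
  step 4: (¬x1 ∧ F) ∧ ((T ∧ x0) ∨ (x1 ∨ (x0 ∧ x1)))
  step 5: F ∧ ((T ∧ x0) ∨ (x1 ∨ (x0 ∧ x1)))
  step 6: F

Answer: normal form = F  (in 6 steps)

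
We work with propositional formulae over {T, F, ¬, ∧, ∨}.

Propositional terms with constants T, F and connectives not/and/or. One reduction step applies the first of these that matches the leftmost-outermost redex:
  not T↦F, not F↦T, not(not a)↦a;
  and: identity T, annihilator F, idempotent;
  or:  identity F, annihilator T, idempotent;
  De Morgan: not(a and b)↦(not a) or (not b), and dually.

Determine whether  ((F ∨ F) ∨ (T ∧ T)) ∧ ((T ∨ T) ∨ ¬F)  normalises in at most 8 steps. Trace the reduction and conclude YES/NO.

  start: ((F ∨ F) ∨ (T ∧ T)) ∧ ((T ∨ T) ∨ ¬F)
  step 1: (F ∨ (T ∧ T)) ∧ ((T ∨ T) ∨ ¬F)
  step 2: (T ∧ T) ∧ ((T ∨ T) ∨ ¬F)
  step 3: T ∧ ((T ∨ T) ∨ ¬F)
  step 4: (T ∨ T) ∨ ¬F
  step 5: T ∨ ¬F
  step 6: T

Answer: YES — reaches normal form T in 6 ≤ 8 steps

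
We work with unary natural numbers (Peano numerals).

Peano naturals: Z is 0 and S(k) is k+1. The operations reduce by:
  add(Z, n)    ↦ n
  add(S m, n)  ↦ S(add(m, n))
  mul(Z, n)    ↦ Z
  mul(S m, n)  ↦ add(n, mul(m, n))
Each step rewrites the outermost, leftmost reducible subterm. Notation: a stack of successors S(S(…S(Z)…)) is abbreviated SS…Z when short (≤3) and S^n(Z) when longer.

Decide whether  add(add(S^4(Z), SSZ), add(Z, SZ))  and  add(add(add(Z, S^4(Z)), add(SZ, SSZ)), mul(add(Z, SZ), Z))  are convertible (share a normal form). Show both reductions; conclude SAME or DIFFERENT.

Answer: SAME — A ⇓ S^7(Z), B ⇓ S^7(Z)

Working:
Term A:
  start: add(add(S^4(Z), SSZ), add(Z, SZ))
  →1  add(S(add(SSSZ, SSZ)), add(Z, SZ))
  →2  S(add(add(SSSZ, SSZ), add(Z, SZ)))
  →3  S(add(S(add(SSZ, SSZ)), add(Z, SZ)))
  →4  S(S(add(add(SSZ, SSZ), add(Z, SZ))))
  →5  S(S(add(S(add(SZ, SSZ)), add(Z, SZ))))
  →6  S(S(S(add(add(SZ, SSZ), add(Z, SZ)))))
  →7  S(S(S(add(S(add(Z, SSZ)), add(Z, SZ)))))
  →8  S(S(S(S(add(add(Z, SSZ), add(Z, SZ))))))
  →9  S(S(S(S(add(SSZ, add(Z, SZ))))))
  →10  S(S(S(S(S(add(SZ, add(Z, SZ)))))))
  →11  S(S(S(S(S(S(add(Z, add(Z, SZ))))))))
  →12  S(S(S(S(S(S(add(Z, SZ)))))))
  →13  S^7(Z)

Term B:
  start: add(add(add(Z, S^4(Z)), add(SZ, SSZ)), mul(add(Z, SZ), Z))
  →1  add(add(S^4(Z), add(SZ, SSZ)), mul(add(Z, SZ), Z))
  →2  add(S(add(SSSZ, add(SZ, SSZ))), mul(add(Z, SZ), Z))
  →3  S(add(add(SSSZ, add(SZ, SSZ)), mul(add(Z, SZ), Z)))
  →4  S(add(S(add(SSZ, add(SZ, SSZ))), mul(add(Z, SZ), Z)))
  →5  S(S(add(add(SSZ, add(SZ, SSZ)), mul(add(Z, SZ), Z))))
  →6  S(S(add(S(add(SZ, add(SZ, SSZ))), mul(add(Z, SZ), Z))))
  →7  S(S(S(add(add(SZ, add(SZ, SSZ)), mul(add(Z, SZ), Z)))))
  →8  S(S(S(add(S(add(Z, add(SZ, SSZ))), mul(add(Z, SZ), Z)))))
  →9  S(S(S(S(add(add(Z, add(SZ, SSZ)), mul(add(Z, SZ), Z))))))
  →10  S(S(S(S(add(add(SZ, SSZ), mul(add(Z, SZ), Z))))))
  →11  S(S(S(S(add(S(add(Z, SSZ)), mul(add(Z, SZ), Z))))))
  →12  S(S(S(S(S(add(add(Z, SSZ), mul(add(Z, SZ), Z)))))))
  →13  S(S(S(S(S(add(SSZ, mul(add(Z, SZ), Z)))))))
  →14  S(S(S(S(S(S(add(SZ, mul(add(Z, SZ), Z))))))))
  →15  S(S(S(S(S(S(S(add(Z, mul(add(Z, SZ), Z)))))))))
  →16  S(S(S(S(S(S(S(mul(add(Z, SZ), Z))))))))
  →17  S(S(S(S(S(S(S(mul(SZ, Z))))))))
  →18  S(S(S(S(S(S(S(add(Z, mul(Z, Z)))))))))
  →19  S(S(S(S(S(S(S(mul(Z, Z))))))))
  →20  S^7(Z)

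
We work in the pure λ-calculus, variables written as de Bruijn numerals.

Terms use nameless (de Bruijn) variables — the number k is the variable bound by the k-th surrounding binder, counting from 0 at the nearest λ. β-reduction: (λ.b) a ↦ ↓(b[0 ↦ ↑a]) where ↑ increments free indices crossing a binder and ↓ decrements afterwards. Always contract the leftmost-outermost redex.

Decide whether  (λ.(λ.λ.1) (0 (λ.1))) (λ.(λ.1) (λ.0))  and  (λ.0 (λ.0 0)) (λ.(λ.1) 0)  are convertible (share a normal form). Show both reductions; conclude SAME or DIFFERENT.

Answer: DIFFERENT — A ⇓ λ.λ.λ.0, B ⇓ λ.0 0

Reduction:
Term A:
  start: (λ.(λ.λ.1) (0 (λ.1))) (λ.(λ.1) (λ.0))
  [1] (λ.λ.1) ((λ.(λ.1) (λ.0)) (λ.λ.(λ.1) (λ.0)))
  [2] λ.(λ.(λ.1) (λ.0)) (λ.λ.(λ.1) (λ.0))
  [3] λ.(λ.λ.λ.(λ.1) (λ.0)) (λ.0)
  [4] λ.λ.λ.(λ.1) (λ.0)
  [5] λ.λ.λ.0

Term B:
  start: (λ.0 (λ.0 0)) (λ.(λ.1) 0)
  [1] (λ.(λ.1) 0) (λ.0 0)
  [2] (λ.λ.0 0) (λ.0 0)
  [3] λ.0 0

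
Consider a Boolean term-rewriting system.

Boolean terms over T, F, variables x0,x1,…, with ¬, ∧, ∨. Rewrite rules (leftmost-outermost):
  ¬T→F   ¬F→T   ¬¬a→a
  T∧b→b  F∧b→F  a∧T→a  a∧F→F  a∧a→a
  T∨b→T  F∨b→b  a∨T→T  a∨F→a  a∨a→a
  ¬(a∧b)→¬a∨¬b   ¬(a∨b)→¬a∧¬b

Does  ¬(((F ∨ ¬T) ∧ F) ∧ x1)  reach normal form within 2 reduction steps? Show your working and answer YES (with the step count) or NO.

  start: ¬(((F ∨ ¬T) ∧ F) ∧ x1)
  step 1: ¬((F ∨ ¬T) ∧ F) ∨ ¬x1
  step 2: (¬(F ∨ ¬T) ∨ ¬F) ∨ ¬x1

Answer: NO — after 2 steps the term is (¬(F ∨ ¬T) ∨ ¬F) ∨ ¬x1, not yet normal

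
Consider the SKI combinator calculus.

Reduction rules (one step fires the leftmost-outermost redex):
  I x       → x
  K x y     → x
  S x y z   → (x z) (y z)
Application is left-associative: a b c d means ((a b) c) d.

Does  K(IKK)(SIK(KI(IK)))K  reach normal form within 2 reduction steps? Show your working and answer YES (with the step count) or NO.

  start: K(IKK)(SIK(KI(IK)))K
  step 1: IKKK
  step 2: KKK

Answer: NO — after 2 steps the term is KKK, not yet normal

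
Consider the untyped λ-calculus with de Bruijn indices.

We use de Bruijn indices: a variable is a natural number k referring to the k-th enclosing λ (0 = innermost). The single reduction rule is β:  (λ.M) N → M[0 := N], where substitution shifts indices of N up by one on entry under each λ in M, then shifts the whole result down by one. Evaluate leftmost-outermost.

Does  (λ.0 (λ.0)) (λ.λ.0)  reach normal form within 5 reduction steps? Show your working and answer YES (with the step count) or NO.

  start: (λ.0 (λ.0)) (λ.λ.0)
  →1  (λ.λ.0) (λ.0)
  →2  λ.0

Answer: YES — reaches normal form λ.0 in 2 ≤ 5 steps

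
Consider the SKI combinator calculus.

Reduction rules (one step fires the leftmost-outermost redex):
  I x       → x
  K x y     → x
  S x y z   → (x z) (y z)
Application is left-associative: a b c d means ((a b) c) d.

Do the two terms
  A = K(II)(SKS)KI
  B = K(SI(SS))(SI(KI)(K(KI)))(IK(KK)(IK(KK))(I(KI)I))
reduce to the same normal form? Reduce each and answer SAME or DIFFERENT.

Term A:
  start: K(II)(SKS)KI
  [1] IIKI
  [2] IKI
  [3] KI

Term B:
  start: K(SI(SS))(SI(KI)(K(KI)))(IK(KK)(IK(KK))(I(KI)I))
  [1] SI(SS)(IK(KK)(IK(KK))(I(KI)I))
  [2] I(IK(KK)(IK(KK))(I(KI)I))(SS(IK(KK)(IK(KK))(I(KI)I)))
  [3] IK(KK)(IK(KK))(I(KI)I)(SS(IK(KK)(IK(KK))(I(KI)I)))
  [4] K(KK)(IK(KK))(I(KI)I)(SS(IK(KK)(IK(KK))(I(KI)I)))
  [5] KK(I(KI)I)(SS(IK(KK)(IK(KK))(I(KI)I)))
  [6] K(SS(IK(KK)(IK(KK))(I(KI)I)))
  [7] K(SS(K(KK)(IK(KK))(I(KI)I)))
  [8] K(SS(KK(I(KI)I)))
  [9] K(SSK)

Answer: DIFFERENT — A ⇓ KI, B ⇓ K(SSK)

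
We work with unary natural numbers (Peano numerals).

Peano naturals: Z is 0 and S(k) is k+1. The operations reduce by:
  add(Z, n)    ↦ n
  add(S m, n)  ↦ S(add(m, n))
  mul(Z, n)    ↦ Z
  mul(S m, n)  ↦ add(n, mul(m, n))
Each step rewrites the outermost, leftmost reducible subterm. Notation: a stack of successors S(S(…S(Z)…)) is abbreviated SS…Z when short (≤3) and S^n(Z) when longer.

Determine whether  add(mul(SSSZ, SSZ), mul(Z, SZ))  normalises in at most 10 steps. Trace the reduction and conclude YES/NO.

  start: add(mul(SSSZ, SSZ), mul(Z, SZ))
  step 1: add(add(SSZ, mul(SSZ, SSZ)), mul(Z, SZ))
  step 2: add(S(add(SZ, mul(SSZ, SSZ))), mul(Z, SZ))
  step 3: S(add(add(SZ, mul(SSZ, SSZ)), mul(Z, SZ)))
  step 4: S(add(S(add(Z, mul(SSZ, SSZ))), mul(Z, SZ)))
  step 5: S(S(add(add(Z, mul(SSZ, SSZ)), mul(Z, SZ))))
  step 6: S(S(add(mul(SSZ, SSZ), mul(Z, SZ))))
  step 7: S(S(add(add(SSZ, mul(SZ, SSZ)), mul(Z, SZ))))
  step 8: S(S(add(S(add(SZ, mul(SZ, SSZ))), mul(Z, SZ))))
  step 9: S(S(S(add(add(SZ, mul(SZ, SSZ)), mul(Z, SZ)))))
  step 10: S(S(S(add(S(add(Z, mul(SZ, SSZ))), mul(Z, SZ)))))

Answer: NO — after 10 steps the term is S(S(S(add(S(add(Z, mul(SZ, SSZ))), mul(Z, SZ))))), not yet normal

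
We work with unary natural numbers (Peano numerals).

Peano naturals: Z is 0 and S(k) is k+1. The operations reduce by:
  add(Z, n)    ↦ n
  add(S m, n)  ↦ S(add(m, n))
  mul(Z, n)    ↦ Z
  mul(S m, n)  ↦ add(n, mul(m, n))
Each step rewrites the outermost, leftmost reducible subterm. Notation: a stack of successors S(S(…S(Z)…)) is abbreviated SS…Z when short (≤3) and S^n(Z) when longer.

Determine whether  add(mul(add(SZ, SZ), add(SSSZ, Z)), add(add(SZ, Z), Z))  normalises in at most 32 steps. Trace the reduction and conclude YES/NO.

  start: add(mul(add(SZ, SZ), add(SSSZ, Z)), add(add(SZ, Z), Z))
  [1] add(mul(S(add(Z, SZ)), add(SSSZ, Z)), add(add(SZ, Z), Z))
  [2] add(add(add(SSSZ, Z), mul(add(Z, SZ), add(SSSZ, Z))), add(add(SZ, Z), Z))
  [3] add(add(S(add(SSZ, Z)), mul(add(Z, SZ), add(SSSZ, Z))), add(add(SZ, Z), Z))
  [4] add(S(add(add(SSZ, Z), mul(add(Z, SZ), add(SSSZ, Z)))), add(add(SZ, Z), Z))
  [5] S(add(add(add(SSZ, Z), mul(add(Z, SZ), add(SSSZ, Z))), add(add(SZ, Z), Z)))
  [6] S(add(add(S(add(SZ, Z)), mul(add(Z, SZ), add(SSSZ, Z))), add(add(SZ, Z), Z)))
  [7] S(add(S(add(add(SZ, Z), mul(add(Z, SZ), add(SSSZ, Z)))), add(add(SZ, Z), Z)))
  [8] S(S(add(add(add(SZ, Z), mul(add(Z, SZ), add(SSSZ, Z))), add(add(SZ, Z), Z))))
  [9] S(S(add(add(S(add(Z, Z)), mul(add(Z, SZ), add(SSSZ, Z))), add(add(SZ, Z), Z))))
  [10] S(S(add(S(add(add(Z, Z), mul(add(Z, SZ), add(SSSZ, Z)))), add(add(SZ, Z), Z))))
  [11] S(S(S(add(add(add(Z, Z), mul(add(Z, SZ), add(SSSZ, Z))), add(add(SZ, Z), Z)))))
  [12] S(S(S(add(add(Z, mul(add(Z, SZ), add(SSSZ, Z))), add(add(SZ, Z), Z)))))
  [13] S(S(S(add(mul(add(Z, SZ), add(SSSZ, Z)), add(add(SZ, Z), Z)))))
  [14] S(S(S(add(mul(SZ, add(SSSZ, Z)), add(add(SZ, Z), Z)))))
  [15] S(S(S(add(add(add(SSSZ, Z), mul(Z, add(SSSZ, Z))), add(add(SZ, Z), Z)))))
  [16] S(S(S(add(add(S(add(SSZ, Z)), mul(Z, add(SSSZ, Z))), add(add(SZ, Z), Z)))))
  [17] S(S(S(add(S(add(add(SSZ, Z), mul(Z, add(SSSZ, Z)))), add(add(SZ, Z), Z)))))
  [18] S(S(S(S(add(add(add(SSZ, Z), mul(Z, add(SSSZ, Z))), add(add(SZ, Z), Z))))))
  [19] S(S(S(S(add(add(S(add(SZ, Z)), mul(Z, add(SSSZ, Z))), add(add(SZ, Z), Z))))))
  [20] S(S(S(S(add(S(add(add(SZ, Z), mul(Z, add(SSSZ, Z)))), add(add(SZ, Z), Z))))))
  [21] S(S(S(S(S(add(add(add(SZ, Z), mul(Z, add(SSSZ, Z))), add(add(SZ, Z), Z)))))))
  [22] S(S(S(S(S(add(add(S(add(Z, Z)), mul(Z, add(SSSZ, Z))), add(add(SZ, Z), Z)))))))
  [23] S(S(S(S(S(add(S(add(add(Z, Z), mul(Z, add(SSSZ, Z)))), add(add(SZ, Z), Z)))))))
  [24] S(S(S(S(S(S(add(add(add(Z, Z), mul(Z, add(SSSZ, Z))), add(add(SZ, Z), Z))))))))
  [25] S(S(S(S(S(S(add(add(Z, mul(Z, add(SSSZ, Z))), add(add(SZ, Z), Z))))))))
  [26] S(S(S(S(S(S(add(mul(Z, add(SSSZ, Z)), add(add(SZ, Z), Z))))))))
  [27] S(S(S(S(S(S(add(Z, add(add(SZ, Z), Z))))))))
  [28] S(S(S(S(S(S(add(add(SZ, Z), Z)))))))
  [29] S(S(S(S(S(S(add(S(add(Z, Z)), Z)))))))
  [30] S(S(S(S(S(S(S(add(add(Z, Z), Z))))))))
  [31] S(S(S(S(S(S(S(add(Z, Z))))))))
  [32] S^7(Z)

Answer: YES — reaches normal form S^7(Z) in 32 ≤ 32 steps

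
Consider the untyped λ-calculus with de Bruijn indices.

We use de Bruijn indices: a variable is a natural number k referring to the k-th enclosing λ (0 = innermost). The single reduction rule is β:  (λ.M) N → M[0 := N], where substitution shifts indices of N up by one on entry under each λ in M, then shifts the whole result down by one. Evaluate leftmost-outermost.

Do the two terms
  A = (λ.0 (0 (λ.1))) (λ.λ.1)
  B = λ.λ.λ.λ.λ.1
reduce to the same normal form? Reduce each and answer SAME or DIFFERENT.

Answer: SAME — A ⇓ λ.λ.λ.λ.λ.1, B ⇓ λ.λ.λ.λ.λ.1

Working:
Term A:
  start: (λ.0 (0 (λ.1))) (λ.λ.1)
  step 1: (λ.λ.1) ((λ.λ.1) (λ.λ.λ.1))
  step 2: λ.(λ.λ.1) (λ.λ.λ.1)
  step 3: λ.λ.λ.λ.λ.1

Term B:
  start: λ.λ.λ.λ.λ.1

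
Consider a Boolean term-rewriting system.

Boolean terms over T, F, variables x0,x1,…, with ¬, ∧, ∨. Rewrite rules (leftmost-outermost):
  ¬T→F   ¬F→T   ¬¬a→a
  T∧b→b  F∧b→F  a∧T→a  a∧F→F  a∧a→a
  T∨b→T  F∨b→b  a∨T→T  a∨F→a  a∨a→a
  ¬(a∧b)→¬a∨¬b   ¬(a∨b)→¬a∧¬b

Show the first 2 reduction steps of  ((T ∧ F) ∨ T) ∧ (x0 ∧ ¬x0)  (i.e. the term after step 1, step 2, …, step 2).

  start: ((T ∧ F) ∨ T) ∧ (x0 ∧ ¬x0)
  [1] T ∧ (x0 ∧ ¬x0)
  [2] x0 ∧ ¬x0

Answer: after 2 steps: x0 ∧ ¬x0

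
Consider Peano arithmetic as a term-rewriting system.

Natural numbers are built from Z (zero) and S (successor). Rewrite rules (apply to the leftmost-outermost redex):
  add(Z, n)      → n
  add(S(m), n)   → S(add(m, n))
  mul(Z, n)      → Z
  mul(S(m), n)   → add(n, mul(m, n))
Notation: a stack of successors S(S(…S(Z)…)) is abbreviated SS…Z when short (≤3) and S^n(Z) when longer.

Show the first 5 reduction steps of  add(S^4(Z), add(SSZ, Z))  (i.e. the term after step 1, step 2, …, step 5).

  start: add(S^4(Z), add(SSZ, Z))
  step 1: S(add(SSSZ, add(SSZ, Z)))
  step 2: S(S(add(SSZ, add(SSZ, Z))))
  step 3: S(S(S(add(SZ, add(SSZ, Z)))))
  step 4: S(S(S(S(add(Z, add(SSZ, Z))))))
  step 5: S(S(S(S(add(SSZ, Z)))))

Answer: after 5 steps: S(S(S(S(add(SSZ, Z)))))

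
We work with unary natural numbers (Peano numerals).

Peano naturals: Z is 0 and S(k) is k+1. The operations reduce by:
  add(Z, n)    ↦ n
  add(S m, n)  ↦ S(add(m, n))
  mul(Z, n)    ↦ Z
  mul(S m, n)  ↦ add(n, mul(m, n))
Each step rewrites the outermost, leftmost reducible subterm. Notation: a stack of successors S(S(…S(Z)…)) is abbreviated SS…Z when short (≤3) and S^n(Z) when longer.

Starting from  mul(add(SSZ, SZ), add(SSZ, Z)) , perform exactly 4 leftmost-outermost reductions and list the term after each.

Answer: after 4 steps: S(add(add(SZ, Z), mul(add(SZ, SZ), add(SSZ, Z))))

Derivation:
  start: mul(add(SSZ, SZ), add(SSZ, Z))
  [1] mul(S(add(SZ, SZ)), add(SSZ, Z))
  [2] add(add(SSZ, Z), mul(add(SZ, SZ), add(SSZ, Z)))
  [3] add(S(add(SZ, Z)), mul(add(SZ, SZ), add(SSZ, Z)))
  [4] S(add(add(SZ, Z), mul(add(SZ, SZ), add(SSZ, Z))))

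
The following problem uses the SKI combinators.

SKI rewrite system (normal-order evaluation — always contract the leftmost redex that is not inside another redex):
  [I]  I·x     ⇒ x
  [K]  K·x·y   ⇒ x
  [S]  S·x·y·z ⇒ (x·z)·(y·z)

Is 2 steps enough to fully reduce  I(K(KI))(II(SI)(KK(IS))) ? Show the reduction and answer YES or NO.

Answer: YES — reaches normal form KI in 2 ≤ 2 steps

Reduction:
  start: I(K(KI))(II(SI)(KK(IS)))
  step 1: K(KI)(II(SI)(KK(IS)))
  step 2: KI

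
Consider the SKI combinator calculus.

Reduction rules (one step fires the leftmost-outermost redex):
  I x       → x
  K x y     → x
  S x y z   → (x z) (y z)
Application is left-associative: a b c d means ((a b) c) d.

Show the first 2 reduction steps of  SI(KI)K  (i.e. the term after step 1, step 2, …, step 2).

Answer: after 2 steps: K(KIK)

Working:
  start: SI(KI)K
  →1  IK(KIK)
  →2  K(KIK)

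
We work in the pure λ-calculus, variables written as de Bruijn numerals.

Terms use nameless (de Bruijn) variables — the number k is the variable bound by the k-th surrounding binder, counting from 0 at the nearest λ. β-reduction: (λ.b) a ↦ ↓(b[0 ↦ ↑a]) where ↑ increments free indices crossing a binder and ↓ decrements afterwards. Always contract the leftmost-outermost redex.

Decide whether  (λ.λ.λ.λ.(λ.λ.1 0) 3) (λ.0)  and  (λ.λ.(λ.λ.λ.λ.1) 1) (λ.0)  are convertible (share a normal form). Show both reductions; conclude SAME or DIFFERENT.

Answer: DIFFERENT — A ⇓ λ.λ.λ.λ.0, B ⇓ λ.λ.λ.λ.1

Working:
Term A:
  start: (λ.λ.λ.λ.(λ.λ.1 0) 3) (λ.0)
  [1] λ.λ.λ.(λ.λ.1 0) (λ.0)
  [2] λ.λ.λ.λ.(λ.0) 0
  [3] λ.λ.λ.λ.0

Term B:
  start: (λ.λ.(λ.λ.λ.λ.1) 1) (λ.0)
  [1] λ.(λ.λ.λ.λ.1) (λ.0)
  [2] λ.λ.λ.λ.1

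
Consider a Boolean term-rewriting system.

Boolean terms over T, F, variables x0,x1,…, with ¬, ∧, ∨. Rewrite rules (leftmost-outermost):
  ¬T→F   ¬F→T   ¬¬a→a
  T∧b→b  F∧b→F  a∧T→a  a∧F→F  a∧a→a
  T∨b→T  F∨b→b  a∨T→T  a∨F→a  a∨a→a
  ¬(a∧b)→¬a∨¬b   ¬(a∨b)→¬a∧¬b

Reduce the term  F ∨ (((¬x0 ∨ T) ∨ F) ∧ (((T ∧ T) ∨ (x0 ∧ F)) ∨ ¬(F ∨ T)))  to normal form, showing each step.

Answer: normal form = T  (in 7 steps)

Derivation:
  start: F ∨ (((¬x0 ∨ T) ∨ F) ∧ (((T ∧ T) ∨ (x0 ∧ F)) ∨ ¬(F ∨ T)))
  step 1: ((¬x0 ∨ T) ∨ F) ∧ (((T ∧ T) ∨ (x0 ∧ F)) ∨ ¬(F ∨ T))
  step 2: (¬x0 ∨ T) ∧ (((T ∧ T) ∨ (x0 ∧ F)) ∨ ¬(F ∨ T))
  step 3: T ∧ (((T ∧ T) ∨ (x0 ∧ F)) ∨ ¬(F ∨ T))
  step 4: ((T ∧ T) ∨ (x0 ∧ F)) ∨ ¬(F ∨ T)
  step 5: (T ∨ (x0 ∧ F)) ∨ ¬(F ∨ T)
  step 6: T ∨ ¬(F ∨ T)
  step 7: T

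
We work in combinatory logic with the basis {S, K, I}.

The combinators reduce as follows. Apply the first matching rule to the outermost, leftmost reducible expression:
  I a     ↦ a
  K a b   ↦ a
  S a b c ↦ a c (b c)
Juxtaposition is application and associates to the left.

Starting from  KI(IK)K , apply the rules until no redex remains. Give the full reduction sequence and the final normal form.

Answer: normal form = K  (in 2 steps)

Working:
  start: KI(IK)K
  →1  IK
  →2  K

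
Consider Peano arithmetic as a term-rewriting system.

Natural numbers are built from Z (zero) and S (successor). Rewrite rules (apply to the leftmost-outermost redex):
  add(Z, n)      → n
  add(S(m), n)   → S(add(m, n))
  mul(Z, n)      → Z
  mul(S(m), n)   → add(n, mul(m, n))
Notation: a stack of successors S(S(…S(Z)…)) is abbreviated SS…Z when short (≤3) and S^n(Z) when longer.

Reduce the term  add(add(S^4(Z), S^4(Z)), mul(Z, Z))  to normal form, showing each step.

Answer: normal form = S^8(Z)  (in 15 steps)

Working:
  start: add(add(S^4(Z), S^4(Z)), mul(Z, Z))
  step 1: add(S(add(SSSZ, S^4(Z))), mul(Z, Z))
  step 2: S(add(add(SSSZ, S^4(Z)), mul(Z, Z)))
  step 3: S(add(S(add(SSZ, S^4(Z))), mul(Z, Z)))
  step 4: S(S(add(add(SSZ, S^4(Z)), mul(Z, Z))))
  step 5: S(S(add(S(add(SZ, S^4(Z))), mul(Z, Z))))
  step 6: S(S(S(add(add(SZ, S^4(Z)), mul(Z, Z)))))
  step 7: S(S(S(add(S(add(Z, S^4(Z))), mul(Z, Z)))))
  step 8: S(S(S(S(add(add(Z, S^4(Z)), mul(Z, Z))))))
  step 9: S(S(S(S(add(S^4(Z), mul(Z, Z))))))
  step 10: S(S(S(S(S(add(SSSZ, mul(Z, Z)))))))
  step 11: S(S(S(S(S(S(add(SSZ, mul(Z, Z))))))))
  step 12: S(S(S(S(S(S(S(add(SZ, mul(Z, Z)))))))))
  step 13: S(S(S(S(S(S(S(S(add(Z, mul(Z, Z))))))))))
  step 14: S(S(S(S(S(S(S(S(mul(Z, Z)))))))))
  step 15: S^8(Z)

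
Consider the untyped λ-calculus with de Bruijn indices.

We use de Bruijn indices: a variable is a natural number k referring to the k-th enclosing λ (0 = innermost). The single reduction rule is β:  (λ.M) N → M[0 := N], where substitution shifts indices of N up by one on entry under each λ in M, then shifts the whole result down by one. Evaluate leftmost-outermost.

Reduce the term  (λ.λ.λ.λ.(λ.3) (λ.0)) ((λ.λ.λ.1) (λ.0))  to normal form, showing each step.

  start: (λ.λ.λ.λ.(λ.3) (λ.0)) ((λ.λ.λ.1) (λ.0))
  →1  λ.λ.λ.(λ.3) (λ.0)
  →2  λ.λ.λ.2

Answer: normal form = λ.λ.λ.2  (in 2 steps)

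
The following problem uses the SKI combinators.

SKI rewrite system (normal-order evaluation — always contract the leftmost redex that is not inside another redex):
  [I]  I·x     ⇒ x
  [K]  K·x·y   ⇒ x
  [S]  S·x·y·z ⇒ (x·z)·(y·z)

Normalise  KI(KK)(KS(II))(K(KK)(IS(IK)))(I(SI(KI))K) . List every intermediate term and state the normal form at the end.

Answer: normal form = S(KK)(KI)  (in 8 steps)

Derivation:
  start: KI(KK)(KS(II))(K(KK)(IS(IK)))(I(SI(KI))K)
  [1] I(KS(II))(K(KK)(IS(IK)))(I(SI(KI))K)
  [2] KS(II)(K(KK)(IS(IK)))(I(SI(KI))K)
  [3] S(K(KK)(IS(IK)))(I(SI(KI))K)
  [4] S(KK)(I(SI(KI))K)
  [5] S(KK)(SI(KI)K)
  [6] S(KK)(IK(KIK))
  [7] S(KK)(K(KIK))
  [8] S(KK)(KI)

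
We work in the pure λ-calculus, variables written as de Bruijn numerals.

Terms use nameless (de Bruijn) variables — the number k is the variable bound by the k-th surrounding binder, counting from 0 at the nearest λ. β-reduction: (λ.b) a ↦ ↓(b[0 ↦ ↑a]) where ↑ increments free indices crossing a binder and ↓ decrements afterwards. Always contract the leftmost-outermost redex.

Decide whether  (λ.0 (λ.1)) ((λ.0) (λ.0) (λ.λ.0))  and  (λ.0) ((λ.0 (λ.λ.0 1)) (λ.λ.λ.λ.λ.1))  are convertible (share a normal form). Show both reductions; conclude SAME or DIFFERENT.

Answer: DIFFERENT — A ⇓ λ.0, B ⇓ λ.λ.λ.λ.1

Reduction:
Term A:
  start: (λ.0 (λ.1)) ((λ.0) (λ.0) (λ.λ.0))
  step 1: (λ.0) (λ.0) (λ.λ.0) (λ.(λ.0) (λ.0) (λ.λ.0))
  step 2: (λ.0) (λ.λ.0) (λ.(λ.0) (λ.0) (λ.λ.0))
  step 3: (λ.λ.0) (λ.(λ.0) (λ.0) (λ.λ.0))
  step 4: λ.0

Term B:
  start: (λ.0) ((λ.0 (λ.λ.0 1)) (λ.λ.λ.λ.λ.1))
  step 1: (λ.0 (λ.λ.0 1)) (λ.λ.λ.λ.λ.1)
  step 2: (λ.λ.λ.λ.λ.1) (λ.λ.0 1)
  step 3: λ.λ.λ.λ.1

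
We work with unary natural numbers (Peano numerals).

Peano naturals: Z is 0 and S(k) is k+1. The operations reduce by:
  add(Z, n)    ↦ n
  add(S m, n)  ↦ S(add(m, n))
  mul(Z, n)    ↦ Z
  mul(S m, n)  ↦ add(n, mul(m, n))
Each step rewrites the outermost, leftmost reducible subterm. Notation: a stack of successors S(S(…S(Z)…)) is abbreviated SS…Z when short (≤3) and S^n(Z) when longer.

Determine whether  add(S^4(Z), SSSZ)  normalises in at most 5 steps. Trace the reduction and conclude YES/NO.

Answer: YES — reaches normal form S^7(Z) in 5 ≤ 5 steps

Working:
  start: add(S^4(Z), SSSZ)
  [1] S(add(SSSZ, SSSZ))
  [2] S(S(add(SSZ, SSSZ)))
  [3] S(S(S(add(SZ, SSSZ))))
  [4] S(S(S(S(add(Z, SSSZ)))))
  [5] S^7(Z)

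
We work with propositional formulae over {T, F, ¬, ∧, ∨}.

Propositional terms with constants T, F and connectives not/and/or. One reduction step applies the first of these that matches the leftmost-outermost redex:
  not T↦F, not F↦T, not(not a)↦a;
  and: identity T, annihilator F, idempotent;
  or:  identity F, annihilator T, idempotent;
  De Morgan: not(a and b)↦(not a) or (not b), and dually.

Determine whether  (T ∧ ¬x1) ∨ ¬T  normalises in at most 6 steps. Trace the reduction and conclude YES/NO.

Answer: YES — reaches normal form ¬x1 in 3 ≤ 6 steps

Working:
  start: (T ∧ ¬x1) ∨ ¬T
  →1  ¬x1 ∨ ¬T
  →2  ¬x1 ∨ F
  →3  ¬x1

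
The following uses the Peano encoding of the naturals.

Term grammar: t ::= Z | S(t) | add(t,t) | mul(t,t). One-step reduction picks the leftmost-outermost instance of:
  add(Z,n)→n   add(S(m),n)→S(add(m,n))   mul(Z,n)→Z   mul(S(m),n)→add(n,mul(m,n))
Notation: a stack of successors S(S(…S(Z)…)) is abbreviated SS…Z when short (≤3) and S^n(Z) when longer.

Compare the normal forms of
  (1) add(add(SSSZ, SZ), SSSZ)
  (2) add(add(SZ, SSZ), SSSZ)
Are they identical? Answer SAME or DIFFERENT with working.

Term A:
  start: add(add(SSSZ, SZ), SSSZ)
  [1] add(S(add(SSZ, SZ)), SSSZ)
  [2] S(add(add(SSZ, SZ), SSSZ))
  [3] S(add(S(add(SZ, SZ)), SSSZ))
  [4] S(S(add(add(SZ, SZ), SSSZ)))
  [5] S(S(add(S(add(Z, SZ)), SSSZ)))
  [6] S(S(S(add(add(Z, SZ), SSSZ))))
  [7] S(S(S(add(SZ, SSSZ))))
  [8] S(S(S(S(add(Z, SSSZ)))))
  [9] S^7(Z)

Term B:
  start: add(add(SZ, SSZ), SSSZ)
  [1] add(S(add(Z, SSZ)), SSSZ)
  [2] S(add(add(Z, SSZ), SSSZ))
  [3] S(add(SSZ, SSSZ))
  [4] S(S(add(SZ, SSSZ)))
  [5] S(S(S(add(Z, SSSZ))))
  [6] S^6(Z)

Answer: DIFFERENT — A ⇓ S^7(Z), B ⇓ S^6(Z)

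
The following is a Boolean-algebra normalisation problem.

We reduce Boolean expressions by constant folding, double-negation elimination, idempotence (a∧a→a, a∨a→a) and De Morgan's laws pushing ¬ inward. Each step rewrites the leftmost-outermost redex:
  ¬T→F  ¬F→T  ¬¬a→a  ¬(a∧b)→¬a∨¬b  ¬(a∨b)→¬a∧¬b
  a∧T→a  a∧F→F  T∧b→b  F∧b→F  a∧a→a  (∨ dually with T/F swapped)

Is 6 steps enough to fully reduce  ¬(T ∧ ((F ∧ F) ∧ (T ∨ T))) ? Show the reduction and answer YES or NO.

Answer: NO — after 6 steps the term is ¬F ∨ ¬(T ∨ T), not yet normal

Derivation:
  start: ¬(T ∧ ((F ∧ F) ∧ (T ∨ T)))
  step 1: ¬T ∨ ¬((F ∧ F) ∧ (T ∨ T))
  step 2: F ∨ ¬((F ∧ F) ∧ (T ∨ T))
  step 3: ¬((F ∧ F) ∧ (T ∨ T))
  step 4: ¬(F ∧ F) ∨ ¬(T ∨ T)
  step 5: (¬F ∨ ¬F) ∨ ¬(T ∨ T)
  step 6: ¬F ∨ ¬(T ∨ T)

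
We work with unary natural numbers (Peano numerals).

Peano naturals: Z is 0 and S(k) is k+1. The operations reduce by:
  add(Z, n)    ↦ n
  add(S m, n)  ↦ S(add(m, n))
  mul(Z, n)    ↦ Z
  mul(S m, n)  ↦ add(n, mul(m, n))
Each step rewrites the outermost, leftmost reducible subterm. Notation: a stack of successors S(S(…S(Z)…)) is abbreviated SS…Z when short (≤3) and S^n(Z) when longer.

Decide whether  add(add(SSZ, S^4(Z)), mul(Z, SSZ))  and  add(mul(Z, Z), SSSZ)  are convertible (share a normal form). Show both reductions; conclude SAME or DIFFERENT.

Term A:
  start: add(add(SSZ, S^4(Z)), mul(Z, SSZ))
  step 1: add(S(add(SZ, S^4(Z))), mul(Z, SSZ))
  step 2: S(add(add(SZ, S^4(Z)), mul(Z, SSZ)))
  step 3: S(add(S(add(Z, S^4(Z))), mul(Z, SSZ)))
  step 4: S(S(add(add(Z, S^4(Z)), mul(Z, SSZ))))
  step 5: S(S(add(S^4(Z), mul(Z, SSZ))))
  step 6: S(S(S(add(SSSZ, mul(Z, SSZ)))))
  step 7: S(S(S(S(add(SSZ, mul(Z, SSZ))))))
  step 8: S(S(S(S(S(add(SZ, mul(Z, SSZ)))))))
  step 9: S(S(S(S(S(S(add(Z, mul(Z, SSZ))))))))
  step 10: S(S(S(S(S(S(mul(Z, SSZ)))))))
  step 11: S^6(Z)

Term B:
  start: add(mul(Z, Z), SSSZ)
  step 1: add(Z, SSSZ)
  step 2: SSSZ

Answer: DIFFERENT — A ⇓ S^6(Z), B ⇓ SSSZ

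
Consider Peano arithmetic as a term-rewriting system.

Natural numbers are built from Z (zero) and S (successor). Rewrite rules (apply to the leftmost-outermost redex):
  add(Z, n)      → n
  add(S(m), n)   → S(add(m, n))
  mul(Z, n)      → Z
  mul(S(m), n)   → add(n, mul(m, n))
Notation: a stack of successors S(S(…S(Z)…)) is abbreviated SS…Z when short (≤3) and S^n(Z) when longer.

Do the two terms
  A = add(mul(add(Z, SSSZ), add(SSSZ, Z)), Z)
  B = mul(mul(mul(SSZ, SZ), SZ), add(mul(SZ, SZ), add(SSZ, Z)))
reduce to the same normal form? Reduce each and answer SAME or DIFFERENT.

Term A:
  start: add(mul(add(Z, SSSZ), add(SSSZ, Z)), Z)
  →1  add(mul(SSSZ, add(SSSZ, Z)), Z)
  →2  add(add(add(SSSZ, Z), mul(SSZ, add(SSSZ, Z))), Z)
  →3  add(add(S(add(SSZ, Z)), mul(SSZ, add(SSSZ, Z))), Z)
  →4  add(S(add(add(SSZ, Z), mul(SSZ, add(SSSZ, Z)))), Z)
  →5  S(add(add(add(SSZ, Z), mul(SSZ, add(SSSZ, Z))), Z))
  →6  S(add(add(S(add(SZ, Z)), mul(SSZ, add(SSSZ, Z))), Z))
  →7  S(add(S(add(add(SZ, Z), mul(SSZ, add(SSSZ, Z)))), Z))
  →8  S(S(add(add(add(SZ, Z), mul(SSZ, add(SSSZ, Z))), Z)))
  →9  S(S(add(add(S(add(Z, Z)), mul(SSZ, add(SSSZ, Z))), Z)))
  →10  S(S(add(S(add(add(Z, Z), mul(SSZ, add(SSSZ, Z)))), Z)))
  →11  S(S(S(add(add(add(Z, Z), mul(SSZ, add(SSSZ, Z))), Z))))
  →12  S(S(S(add(add(Z, mul(SSZ, add(SSSZ, Z))), Z))))
  →13  S(S(S(add(mul(SSZ, add(SSSZ, Z)), Z))))
  →14  S(S(S(add(add(add(SSSZ, Z), mul(SZ, add(SSSZ, Z))), Z))))
  →15  S(S(S(add(add(S(add(SSZ, Z)), mul(SZ, add(SSSZ, Z))), Z))))
  →16  S(S(S(add(S(add(add(SSZ, Z), mul(SZ, add(SSSZ, Z)))), Z))))
  →17  S(S(S(S(add(add(add(SSZ, Z), mul(SZ, add(SSSZ, Z))), Z)))))
  →18  S(S(S(S(add(add(S(add(SZ, Z)), mul(SZ, add(SSSZ, Z))), Z)))))
  →19  S(S(S(S(add(S(add(add(SZ, Z), mul(SZ, add(SSSZ, Z)))), Z)))))
  →20  S(S(S(S(S(add(add(add(SZ, Z), mul(SZ, add(SSSZ, Z))), Z))))))
  →21  S(S(S(S(S(add(add(S(add(Z, Z)), mul(SZ, add(SSSZ, Z))), Z))))))
  →22  S(S(S(S(S(add(S(add(add(Z, Z), mul(SZ, add(SSSZ, Z)))), Z))))))
  →23  S(S(S(S(S(S(add(add(add(Z, Z), mul(SZ, add(SSSZ, Z))), Z)))))))
  →24  S(S(S(S(S(S(add(add(Z, mul(SZ, add(SSSZ, Z))), Z)))))))
  →25  S(S(S(S(S(S(add(mul(SZ, add(SSSZ, Z)), Z)))))))
  →26  S(S(S(S(S(S(add(add(add(SSSZ, Z), mul(Z, add(SSSZ, Z))), Z)))))))
  →27  S(S(S(S(S(S(add(add(S(add(SSZ, Z)), mul(Z, add(SSSZ, Z))), Z)))))))
  →28  S(S(S(S(S(S(add(S(add(add(SSZ, Z), mul(Z, add(SSSZ, Z)))), Z)))))))
  →29  S(S(S(S(S(S(S(add(add(add(SSZ, Z), mul(Z, add(SSSZ, Z))), Z))))))))
  →30  S(S(S(S(S(S(S(add(add(S(add(SZ, Z)), mul(Z, add(SSSZ, Z))), Z))))))))
  →31  S(S(S(S(S(S(S(add(S(add(add(SZ, Z), mul(Z, add(SSSZ, Z)))), Z))))))))
  →32  S(S(S(S(S(S(S(S(add(add(add(SZ, Z), mul(Z, add(SSSZ, Z))), Z)))))))))
  →33  S(S(S(S(S(S(S(S(add(add(S(add(Z, Z)), mul(Z, add(SSSZ, Z))), Z)))))))))
  →34  S(S(S(S(S(S(S(S(add(S(add(add(Z, Z), mul(Z, add(SSSZ, Z)))), Z)))))))))
  →35  S(S(S(S(S(S(S(S(S(add(add(add(Z, Z), mul(Z, add(SSSZ, Z))), Z))))))))))
  →36  S(S(S(S(S(S(S(S(S(add(add(Z, mul(Z, add(SSSZ, Z))), Z))))))))))
  →37  S(S(S(S(S(S(S(S(S(add(mul(Z, add(SSSZ, Z)), Z))))))))))
  →38  S(S(S(S(S(S(S(S(S(add(Z, Z))))))))))
  →39  S^9(Z)

Term B:
  start: mul(mul(mul(SSZ, SZ), SZ), add(mul(SZ, SZ), add(SSZ, Z)))
  →1  mul(mul(add(SZ, mul(SZ, SZ)), SZ), add(mul(SZ, SZ), add(SSZ, Z)))
  →2  mul(mul(S(add(Z, mul(SZ, SZ))), SZ), add(mul(SZ, SZ), add(SSZ, Z)))
  →3  mul(add(SZ, mul(add(Z, mul(SZ, SZ)), SZ)), add(mul(SZ, SZ), add(SSZ, Z)))
  →4  mul(S(add(Z, mul(add(Z, mul(SZ, SZ)), SZ))), add(mul(SZ, SZ), add(SSZ, Z)))
  →5  add(add(mul(SZ, SZ), add(SSZ, Z)), mul(add(Z, mul(add(Z, mul(SZ, SZ)), SZ)), add(mul(SZ, SZ), add(SSZ, Z))))
  →6  add(add(add(SZ, mul(Z, SZ)), add(SSZ, Z)), mul(add(Z, mul(add(Z, mul(SZ, SZ)), SZ)), add(mul(SZ, SZ), add(SSZ, Z))))
  →7  add(add(S(add(Z, mul(Z, SZ))), add(SSZ, Z)), mul(add(Z, mul(add(Z, mul(SZ, SZ)), SZ)), add(mul(SZ, SZ), add(SSZ, Z))))
  →8  add(S(add(add(Z, mul(Z, SZ)), add(SSZ, Z))), mul(add(Z, mul(add(Z, mul(SZ, SZ)), SZ)), add(mul(SZ, SZ), add(SSZ, Z))))
  →9  S(add(add(add(Z, mul(Z, SZ)), add(SSZ, Z)), mul(add(Z, mul(add(Z, mul(SZ, SZ)), SZ)), add(mul(SZ, SZ), add(SSZ, Z)))))
  →10  S(add(add(mul(Z, SZ), add(SSZ, Z)), mul(add(Z, mul(add(Z, mul(SZ, SZ)), SZ)), add(mul(SZ, SZ), add(SSZ, Z)))))
  →11  S(add(add(Z, add(SSZ, Z)), mul(add(Z, mul(add(Z, mul(SZ, SZ)), SZ)), add(mul(SZ, SZ), add(SSZ, Z)))))
  →12  S(add(add(SSZ, Z), mul(add(Z, mul(add(Z, mul(SZ, SZ)), SZ)), add(mul(SZ, SZ), add(SSZ, Z)))))
  →13  S(add(S(add(SZ, Z)), mul(add(Z, mul(add(Z, mul(SZ, SZ)), SZ)), add(mul(SZ, SZ), add(SSZ, Z)))))
  →14  S(S(add(add(SZ, Z), mul(add(Z, mul(add(Z, mul(SZ, SZ)), SZ)), add(mul(SZ, SZ), add(SSZ, Z))))))
  →15  S(S(add(S(add(Z, Z)), mul(add(Z, mul(add(Z, mul(SZ, SZ)), SZ)), add(mul(SZ, SZ), add(SSZ, Z))))))
  →16  S(S(S(add(add(Z, Z), mul(add(Z, mul(add(Z, mul(SZ, SZ)), SZ)), add(mul(SZ, SZ), add(SSZ, Z)))))))
  →17  S(S(S(add(Z, mul(add(Z, mul(add(Z, mul(SZ, SZ)), SZ)), add(mul(SZ, SZ), add(SSZ, Z)))))))
  →18  S(S(S(mul(add(Z, mul(add(Z, mul(SZ, SZ)), SZ)), add(mul(SZ, SZ), add(SSZ, Z))))))
  →19  S(S(S(mul(mul(add(Z, mul(SZ, SZ)), SZ), add(mul(SZ, SZ), add(SSZ, Z))))))
  →20  S(S(S(mul(mul(mul(SZ, SZ), SZ), add(mul(SZ, SZ), add(SSZ, Z))))))
  →21  S(S(S(mul(mul(add(SZ, mul(Z, SZ)), SZ), add(mul(SZ, SZ), add(SSZ, Z))))))
  →22  S(S(S(mul(mul(S(add(Z, mul(Z, SZ))), SZ), add(mul(SZ, SZ), add(SSZ, Z))))))
  →23  S(S(S(mul(add(SZ, mul(add(Z, mul(Z, SZ)), SZ)), add(mul(SZ, SZ), add(SSZ, Z))))))
  →24  S(S(S(mul(S(add(Z, mul(add(Z, mul(Z, SZ)), SZ))), add(mul(SZ, SZ), add(SSZ, Z))))))
  →25  S(S(S(add(add(mul(SZ, SZ), add(SSZ, Z)), mul(add(Z, mul(add(Z, mul(Z, SZ)), SZ)), add(mul(SZ, SZ), add(SSZ, Z)))))))
  →26  S(S(S(add(add(add(SZ, mul(Z, SZ)), add(SSZ, Z)), mul(add(Z, mul(add(Z, mul(Z, SZ)), SZ)), add(mul(SZ, SZ), add(SSZ, Z)))))))
  →27  S(S(S(add(add(S(add(Z, mul(Z, SZ))), add(SSZ, Z)), mul(add(Z, mul(add(Z, mul(Z, SZ)), SZ)), add(mul(SZ, SZ), add(SSZ, Z)))))))
  →28  S(S(S(add(S(add(add(Z, mul(Z, SZ)), add(SSZ, Z))), mul(add(Z, mul(add(Z, mul(Z, SZ)), SZ)), add(mul(SZ, SZ), add(SSZ, Z)))))))
  →29  S(S(S(S(add(add(add(Z, mul(Z, SZ)), add(SSZ, Z)), mul(add(Z, mul(add(Z, mul(Z, SZ)), SZ)), add(mul(SZ, SZ), add(SSZ, Z))))))))
  →30  S(S(S(S(add(add(mul(Z, SZ), add(SSZ, Z)), mul(add(Z, mul(add(Z, mul(Z, SZ)), SZ)), add(mul(SZ, SZ), add(SSZ, Z))))))))
  →31  S(S(S(S(add(add(Z, add(SSZ, Z)), mul(add(Z, mul(add(Z, mul(Z, SZ)), SZ)), add(mul(SZ, SZ), add(SSZ, Z))))))))
  →32  S(S(S(S(add(add(SSZ, Z), mul(add(Z, mul(add(Z, mul(Z, SZ)), SZ)), add(mul(SZ, SZ), add(SSZ, Z))))))))
  →33  S(S(S(S(add(S(add(SZ, Z)), mul(add(Z, mul(add(Z, mul(Z, SZ)), SZ)), add(mul(SZ, SZ), add(SSZ, Z))))))))
  →34  S(S(S(S(S(add(add(SZ, Z), mul(add(Z, mul(add(Z, mul(Z, SZ)), SZ)), add(mul(SZ, SZ), add(SSZ, Z)))))))))
  →35  S(S(S(S(S(add(S(add(Z, Z)), mul(add(Z, mul(add(Z, mul(Z, SZ)), SZ)), add(mul(SZ, SZ), add(SSZ, Z)))))))))
  →36  S(S(S(S(S(S(add(add(Z, Z), mul(add(Z, mul(add(Z, mul(Z, SZ)), SZ)), add(mul(SZ, SZ), add(SSZ, Z))))))))))
  →37  S(S(S(S(S(S(add(Z, mul(add(Z, mul(add(Z, mul(Z, SZ)), SZ)), add(mul(SZ, SZ), add(SSZ, Z))))))))))
  →38  S(S(S(S(S(S(mul(add(Z, mul(add(Z, mul(Z, SZ)), SZ)), add(mul(SZ, SZ), add(SSZ, Z)))))))))
  →39  S(S(S(S(S(S(mul(mul(add(Z, mul(Z, SZ)), SZ), add(mul(SZ, SZ), add(SSZ, Z)))))))))
  →40  S(S(S(S(S(S(mul(mul(mul(Z, SZ), SZ), add(mul(SZ, SZ), add(SSZ, Z)))))))))
  →41  S(S(S(S(S(S(mul(mul(Z, SZ), add(mul(SZ, SZ), add(SSZ, Z)))))))))
  →42  S(S(S(S(S(S(mul(Z, add(mul(SZ, SZ), add(SSZ, Z)))))))))
  →43  S^6(Z)

Answer: DIFFERENT — A ⇓ S^9(Z), B ⇓ S^6(Z)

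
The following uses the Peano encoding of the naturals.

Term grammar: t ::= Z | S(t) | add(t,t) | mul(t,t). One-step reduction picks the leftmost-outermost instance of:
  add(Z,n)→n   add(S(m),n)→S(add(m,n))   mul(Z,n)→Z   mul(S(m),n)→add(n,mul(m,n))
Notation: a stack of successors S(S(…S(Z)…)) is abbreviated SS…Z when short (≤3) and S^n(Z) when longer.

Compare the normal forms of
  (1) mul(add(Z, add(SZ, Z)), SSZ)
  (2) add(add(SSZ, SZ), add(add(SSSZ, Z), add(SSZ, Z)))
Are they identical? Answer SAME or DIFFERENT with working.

Answer: DIFFERENT — A ⇓ SSZ, B ⇓ S^8(Z)

Derivation:
Term A:
  start: mul(add(Z, add(SZ, Z)), SSZ)
  step 1: mul(add(SZ, Z), SSZ)
  step 2: mul(S(add(Z, Z)), SSZ)
  step 3: add(SSZ, mul(add(Z, Z), SSZ))
  step 4: S(add(SZ, mul(add(Z, Z), SSZ)))
  step 5: S(S(add(Z, mul(add(Z, Z), SSZ))))
  step 6: S(S(mul(add(Z, Z), SSZ)))
  step 7: S(S(mul(Z, SSZ)))
  step 8: SSZ

Term B:
  start: add(add(SSZ, SZ), add(add(SSSZ, Z), add(SSZ, Z)))
  step 1: add(S(add(SZ, SZ)), add(add(SSSZ, Z), add(SSZ, Z)))
  step 2: S(add(add(SZ, SZ), add(add(SSSZ, Z), add(SSZ, Z))))
  step 3: S(add(S(add(Z, SZ)), add(add(SSSZ, Z), add(SSZ, Z))))
  step 4: S(S(add(add(Z, SZ), add(add(SSSZ, Z), add(SSZ, Z)))))
  step 5: S(S(add(SZ, add(add(SSSZ, Z), add(SSZ, Z)))))
  step 6: S(S(S(add(Z, add(add(SSSZ, Z), add(SSZ, Z))))))
  step 7: S(S(S(add(add(SSSZ, Z), add(SSZ, Z)))))
  step 8: S(S(S(add(S(add(SSZ, Z)), add(SSZ, Z)))))
  step 9: S(S(S(S(add(add(SSZ, Z), add(SSZ, Z))))))
  step 10: S(S(S(S(add(S(add(SZ, Z)), add(SSZ, Z))))))
  step 11: S(S(S(S(S(add(add(SZ, Z), add(SSZ, Z)))))))
  step 12: S(S(S(S(S(add(S(add(Z, Z)), add(SSZ, Z)))))))
  step 13: S(S(S(S(S(S(add(add(Z, Z), add(SSZ, Z))))))))
  step 14: S(S(S(S(S(S(add(Z, add(SSZ, Z))))))))
  step 15: S(S(S(S(S(S(add(SSZ, Z)))))))
  step 16: S(S(S(S(S(S(S(add(SZ, Z))))))))
  step 17: S(S(S(S(S(S(S(S(add(Z, Z)))))))))
  step 18: S^8(Z)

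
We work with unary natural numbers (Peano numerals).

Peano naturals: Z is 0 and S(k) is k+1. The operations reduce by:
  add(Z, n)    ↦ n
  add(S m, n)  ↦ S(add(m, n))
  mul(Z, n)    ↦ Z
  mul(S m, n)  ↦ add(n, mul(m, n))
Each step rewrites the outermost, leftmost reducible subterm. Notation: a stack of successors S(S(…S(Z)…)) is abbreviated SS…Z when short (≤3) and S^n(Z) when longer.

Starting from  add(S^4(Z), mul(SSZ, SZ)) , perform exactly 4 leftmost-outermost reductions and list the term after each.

  start: add(S^4(Z), mul(SSZ, SZ))
  →1  S(add(SSSZ, mul(SSZ, SZ)))
  →2  S(S(add(SSZ, mul(SSZ, SZ))))
  →3  S(S(S(add(SZ, mul(SSZ, SZ)))))
  →4  S(S(S(S(add(Z, mul(SSZ, SZ))))))

Answer: after 4 steps: S(S(S(S(add(Z, mul(SSZ, SZ))))))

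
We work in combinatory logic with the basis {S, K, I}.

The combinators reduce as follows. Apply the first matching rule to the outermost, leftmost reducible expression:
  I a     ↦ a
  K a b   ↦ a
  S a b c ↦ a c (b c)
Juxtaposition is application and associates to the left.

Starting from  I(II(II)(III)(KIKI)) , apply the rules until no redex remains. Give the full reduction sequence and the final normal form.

Answer: normal form = I  (in 10 steps)

Working:
  start: I(II(II)(III)(KIKI))
  step 1: II(II)(III)(KIKI)
  step 2: I(II)(III)(KIKI)
  step 3: II(III)(KIKI)
  step 4: I(III)(KIKI)
  step 5: III(KIKI)
  step 6: II(KIKI)
  step 7: I(KIKI)
  step 8: KIKI
  step 9: II
  step 10: I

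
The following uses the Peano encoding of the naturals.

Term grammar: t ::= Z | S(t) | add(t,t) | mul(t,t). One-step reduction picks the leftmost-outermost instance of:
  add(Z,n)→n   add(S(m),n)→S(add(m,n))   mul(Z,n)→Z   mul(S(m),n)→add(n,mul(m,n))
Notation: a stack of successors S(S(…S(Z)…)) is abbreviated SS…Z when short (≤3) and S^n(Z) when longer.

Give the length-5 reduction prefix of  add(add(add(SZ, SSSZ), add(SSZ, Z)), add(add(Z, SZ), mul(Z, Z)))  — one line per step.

  start: add(add(add(SZ, SSSZ), add(SSZ, Z)), add(add(Z, SZ), mul(Z, Z)))
  →1  add(add(S(add(Z, SSSZ)), add(SSZ, Z)), add(add(Z, SZ), mul(Z, Z)))
  →2  add(S(add(add(Z, SSSZ), add(SSZ, Z))), add(add(Z, SZ), mul(Z, Z)))
  →3  S(add(add(add(Z, SSSZ), add(SSZ, Z)), add(add(Z, SZ), mul(Z, Z))))
  →4  S(add(add(SSSZ, add(SSZ, Z)), add(add(Z, SZ), mul(Z, Z))))
  →5  S(add(S(add(SSZ, add(SSZ, Z))), add(add(Z, SZ), mul(Z, Z))))

Answer: after 5 steps: S(add(S(add(SSZ, add(SSZ, Z))), add(add(Z, SZ), mul(Z, Z))))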